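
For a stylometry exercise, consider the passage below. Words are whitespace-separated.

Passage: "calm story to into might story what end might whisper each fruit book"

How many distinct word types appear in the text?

Distinct types: {book, calm, each, end, fruit, into, might, story, to, what, whisper}
V = 11

11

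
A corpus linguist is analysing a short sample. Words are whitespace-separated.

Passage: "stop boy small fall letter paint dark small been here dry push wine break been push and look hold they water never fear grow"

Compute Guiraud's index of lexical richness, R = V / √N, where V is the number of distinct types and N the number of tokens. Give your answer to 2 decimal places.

N = 24, V = 21.
√N = 4.898979
R = 21 / 4.898979 = 4.29

4.29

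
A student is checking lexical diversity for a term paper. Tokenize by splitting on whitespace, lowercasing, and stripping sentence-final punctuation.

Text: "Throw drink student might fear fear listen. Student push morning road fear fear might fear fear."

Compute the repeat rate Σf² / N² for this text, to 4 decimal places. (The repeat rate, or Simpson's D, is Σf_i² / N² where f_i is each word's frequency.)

Frequencies: fear:6, student:2, might:2, throw:1, drink:1, listen:1, push:1, morning:1, road:1
Σf² = 50; N² = 256
Repeat rate = 50 / 256 = 0.1953

0.1953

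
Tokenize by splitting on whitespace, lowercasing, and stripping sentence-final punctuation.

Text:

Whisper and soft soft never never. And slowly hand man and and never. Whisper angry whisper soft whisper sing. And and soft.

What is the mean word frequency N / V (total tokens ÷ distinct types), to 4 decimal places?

N = 22 tokens, V = 9 types.
Mean frequency = N / V = 22 / 9 = 2.4444

2.4444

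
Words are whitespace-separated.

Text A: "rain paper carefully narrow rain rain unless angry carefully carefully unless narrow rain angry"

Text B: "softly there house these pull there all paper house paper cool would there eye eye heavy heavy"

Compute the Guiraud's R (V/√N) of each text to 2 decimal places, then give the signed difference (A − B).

-1.07

A: V=6, N=14, R=1.60
B: V=11, N=17, R=2.67
Difference = 1.60 − 2.67 = -1.07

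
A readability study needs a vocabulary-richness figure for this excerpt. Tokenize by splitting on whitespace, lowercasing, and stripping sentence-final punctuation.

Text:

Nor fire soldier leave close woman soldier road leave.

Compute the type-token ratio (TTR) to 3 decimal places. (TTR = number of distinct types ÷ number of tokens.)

N = 9 tokens, V = 7 types.
TTR = V / N = 7 / 9 = 0.778

0.778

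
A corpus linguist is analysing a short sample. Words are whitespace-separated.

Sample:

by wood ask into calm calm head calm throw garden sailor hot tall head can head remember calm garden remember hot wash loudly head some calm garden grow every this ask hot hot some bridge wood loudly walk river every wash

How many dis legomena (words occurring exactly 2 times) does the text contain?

7

Frequencies: calm:5, head:4, hot:4, garden:3, wood:2, ask:2, remember:2, wash:2, loudly:2, some:2, every:2, by:1, into:1, throw:1, sailor:1, tall:1, can:1, grow:1, this:1, bridge:1, … (2 more, each freq 1)
Words with frequency 2: ask, every, loudly, remember, some, wash, wood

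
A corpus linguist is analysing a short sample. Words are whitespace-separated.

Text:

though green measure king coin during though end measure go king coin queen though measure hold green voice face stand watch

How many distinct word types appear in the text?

Distinct types: {coin, during, end, face, go, green, hold, king, measure, queen, stand, though, voice, watch}
V = 14

14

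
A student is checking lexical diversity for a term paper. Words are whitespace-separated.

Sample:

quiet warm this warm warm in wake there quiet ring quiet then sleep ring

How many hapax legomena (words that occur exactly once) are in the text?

6

Frequencies: quiet:3, warm:3, ring:2, this:1, in:1, wake:1, there:1, then:1, sleep:1
Hapax (freq=1): in, sleep, then, there, this, wake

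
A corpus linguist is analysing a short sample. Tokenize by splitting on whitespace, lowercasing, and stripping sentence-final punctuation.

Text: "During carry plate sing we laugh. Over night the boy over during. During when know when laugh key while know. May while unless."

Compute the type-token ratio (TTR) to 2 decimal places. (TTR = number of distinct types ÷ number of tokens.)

N = 23 tokens, V = 16 types.
TTR = V / N = 16 / 23 = 0.70

0.70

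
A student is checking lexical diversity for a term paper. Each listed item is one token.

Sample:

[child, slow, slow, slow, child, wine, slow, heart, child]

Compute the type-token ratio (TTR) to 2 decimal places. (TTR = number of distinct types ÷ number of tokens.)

N = 9 tokens, V = 4 types.
TTR = V / N = 4 / 9 = 0.44

0.44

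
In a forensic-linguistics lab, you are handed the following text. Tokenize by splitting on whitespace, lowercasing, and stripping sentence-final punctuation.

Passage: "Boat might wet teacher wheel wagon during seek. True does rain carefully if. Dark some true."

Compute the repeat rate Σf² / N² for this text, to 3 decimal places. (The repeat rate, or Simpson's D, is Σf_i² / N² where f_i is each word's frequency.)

Frequencies: true:2, boat:1, might:1, wet:1, teacher:1, wheel:1, wagon:1, during:1, seek:1, does:1, rain:1, carefully:1, if:1, dark:1, some:1
Σf² = 18; N² = 256
Repeat rate = 18 / 256 = 0.070

0.070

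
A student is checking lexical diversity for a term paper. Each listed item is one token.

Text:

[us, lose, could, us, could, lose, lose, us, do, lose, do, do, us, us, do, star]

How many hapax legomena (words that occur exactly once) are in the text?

1

Frequencies: us:5, lose:4, do:4, could:2, star:1
Hapax (freq=1): star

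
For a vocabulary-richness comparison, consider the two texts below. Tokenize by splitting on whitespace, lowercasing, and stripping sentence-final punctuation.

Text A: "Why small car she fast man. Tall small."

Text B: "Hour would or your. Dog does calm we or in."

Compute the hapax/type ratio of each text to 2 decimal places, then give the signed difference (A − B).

A: hapax=6, V=7, ratio=0.86
B: hapax=8, V=9, ratio=0.89
Difference = 0.86 − 0.89 = -0.03

-0.03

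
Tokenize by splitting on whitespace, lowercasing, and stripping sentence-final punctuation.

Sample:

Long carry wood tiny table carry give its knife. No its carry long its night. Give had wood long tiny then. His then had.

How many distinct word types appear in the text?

Distinct types: {carry, give, had, his, its, knife, long, night, no, table, then, tiny, wood}
V = 13

13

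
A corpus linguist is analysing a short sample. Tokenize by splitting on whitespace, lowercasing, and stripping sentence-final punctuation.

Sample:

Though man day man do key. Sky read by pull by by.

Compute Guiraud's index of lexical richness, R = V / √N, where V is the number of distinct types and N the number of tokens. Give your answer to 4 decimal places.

N = 12, V = 9.
√N = 3.464102
R = 9 / 3.464102 = 2.5981

2.5981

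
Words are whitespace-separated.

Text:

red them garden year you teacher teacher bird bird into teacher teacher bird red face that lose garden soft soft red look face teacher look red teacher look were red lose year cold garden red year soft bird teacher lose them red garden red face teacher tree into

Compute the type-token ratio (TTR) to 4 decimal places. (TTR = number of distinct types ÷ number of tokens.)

N = 48 tokens, V = 16 types.
TTR = V / N = 16 / 48 = 0.3333

0.3333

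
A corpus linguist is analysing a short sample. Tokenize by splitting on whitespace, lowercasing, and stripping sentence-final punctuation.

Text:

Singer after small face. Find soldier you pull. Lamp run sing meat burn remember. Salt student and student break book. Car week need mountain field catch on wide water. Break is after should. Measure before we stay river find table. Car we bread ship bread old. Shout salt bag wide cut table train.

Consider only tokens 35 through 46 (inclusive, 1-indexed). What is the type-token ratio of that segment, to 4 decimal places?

0.8333

Segment tokens 35–46: before, we, stay, river, find, table, car, we, bread, ship, bread, old
Segment N = 12, segment V = 10.
TTR = 10 / 12 = 0.8333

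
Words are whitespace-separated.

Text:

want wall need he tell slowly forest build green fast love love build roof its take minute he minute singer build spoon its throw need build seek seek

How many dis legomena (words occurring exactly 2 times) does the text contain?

6

Frequencies: build:4, need:2, he:2, love:2, its:2, minute:2, seek:2, want:1, wall:1, tell:1, slowly:1, forest:1, green:1, fast:1, roof:1, take:1, singer:1, spoon:1, throw:1
Words with frequency 2: he, its, love, minute, need, seek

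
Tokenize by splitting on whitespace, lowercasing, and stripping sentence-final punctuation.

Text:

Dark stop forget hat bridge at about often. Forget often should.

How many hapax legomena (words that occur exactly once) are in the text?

7

Frequencies: forget:2, often:2, dark:1, stop:1, hat:1, bridge:1, at:1, about:1, should:1
Hapax (freq=1): about, at, bridge, dark, hat, should, stop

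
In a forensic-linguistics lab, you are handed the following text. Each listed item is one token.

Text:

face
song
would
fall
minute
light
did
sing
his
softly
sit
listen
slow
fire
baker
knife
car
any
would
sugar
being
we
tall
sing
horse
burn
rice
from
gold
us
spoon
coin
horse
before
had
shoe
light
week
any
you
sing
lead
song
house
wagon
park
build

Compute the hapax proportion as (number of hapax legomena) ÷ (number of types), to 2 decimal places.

0.85

Frequencies: sing:3, song:2, would:2, light:2, any:2, horse:2, face:1, fall:1, minute:1, did:1, his:1, softly:1, sit:1, listen:1, slow:1, fire:1, baker:1, knife:1, car:1, sugar:1, … (20 more, each freq 1)
Hapax count = 34; type count = 40.
Ratio = 34 / 40 = 0.85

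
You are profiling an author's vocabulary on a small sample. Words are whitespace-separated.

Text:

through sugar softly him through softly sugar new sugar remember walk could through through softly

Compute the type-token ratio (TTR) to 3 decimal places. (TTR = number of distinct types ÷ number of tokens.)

0.533

N = 15 tokens, V = 8 types.
TTR = V / N = 8 / 15 = 0.533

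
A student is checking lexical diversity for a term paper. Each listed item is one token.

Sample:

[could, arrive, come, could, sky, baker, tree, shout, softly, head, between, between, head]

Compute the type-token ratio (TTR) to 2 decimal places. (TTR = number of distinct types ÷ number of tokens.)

N = 13 tokens, V = 10 types.
TTR = V / N = 10 / 13 = 0.77

0.77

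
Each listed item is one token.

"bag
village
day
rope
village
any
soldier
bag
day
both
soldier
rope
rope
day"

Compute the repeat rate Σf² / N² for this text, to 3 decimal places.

Frequencies: day:3, rope:3, bag:2, village:2, soldier:2, any:1, both:1
Σf² = 32; N² = 196
Repeat rate = 32 / 196 = 0.163

0.163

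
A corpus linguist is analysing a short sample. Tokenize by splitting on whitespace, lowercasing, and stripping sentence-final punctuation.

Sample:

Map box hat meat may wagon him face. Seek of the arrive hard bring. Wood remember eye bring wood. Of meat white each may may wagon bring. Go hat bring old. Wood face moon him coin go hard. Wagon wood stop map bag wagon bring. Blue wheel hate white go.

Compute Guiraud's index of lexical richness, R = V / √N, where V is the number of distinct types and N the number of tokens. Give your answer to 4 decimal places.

3.9598

N = 50, V = 28.
√N = 7.071068
R = 28 / 7.071068 = 3.9598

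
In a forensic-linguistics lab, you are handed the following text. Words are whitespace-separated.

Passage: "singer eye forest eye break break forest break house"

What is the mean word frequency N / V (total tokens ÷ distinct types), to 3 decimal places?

1.800

N = 9 tokens, V = 5 types.
Mean frequency = N / V = 9 / 5 = 1.800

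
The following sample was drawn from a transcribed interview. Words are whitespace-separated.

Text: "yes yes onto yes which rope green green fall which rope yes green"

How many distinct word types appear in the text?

6

Distinct types: {fall, green, onto, rope, which, yes}
V = 6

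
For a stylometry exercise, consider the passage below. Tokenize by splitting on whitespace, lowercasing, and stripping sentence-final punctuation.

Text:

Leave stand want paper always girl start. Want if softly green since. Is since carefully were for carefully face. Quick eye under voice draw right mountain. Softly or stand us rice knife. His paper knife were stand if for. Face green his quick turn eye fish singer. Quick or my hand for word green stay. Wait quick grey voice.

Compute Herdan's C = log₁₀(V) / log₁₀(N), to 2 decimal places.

0.89

N = 59, V = 37.
log₁₀(V) = 1.568202, log₁₀(N) = 1.770852
C = 1.568202 / 1.770852 = 0.89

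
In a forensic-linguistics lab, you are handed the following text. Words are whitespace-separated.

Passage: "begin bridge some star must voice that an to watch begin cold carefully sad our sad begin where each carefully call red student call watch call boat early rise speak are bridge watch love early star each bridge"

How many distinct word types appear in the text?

25

Distinct types: {an, are, begin, boat, bridge, call, carefully, cold, each, early, love, must, our, red, rise, sad, some, speak, star, student, that, to, voice, watch, where}
V = 25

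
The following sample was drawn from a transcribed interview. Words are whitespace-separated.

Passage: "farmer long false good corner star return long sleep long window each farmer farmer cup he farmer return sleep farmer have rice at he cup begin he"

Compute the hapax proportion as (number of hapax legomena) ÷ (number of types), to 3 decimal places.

Frequencies: farmer:5, long:3, he:3, return:2, sleep:2, cup:2, false:1, good:1, corner:1, star:1, window:1, each:1, have:1, rice:1, at:1, begin:1
Hapax count = 10; type count = 16.
Ratio = 10 / 16 = 0.625

0.625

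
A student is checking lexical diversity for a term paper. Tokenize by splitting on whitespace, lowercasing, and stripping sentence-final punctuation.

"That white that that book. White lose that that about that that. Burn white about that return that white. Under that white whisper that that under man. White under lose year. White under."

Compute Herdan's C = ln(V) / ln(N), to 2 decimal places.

N = 33, V = 11.
ln(V) = 2.397895, ln(N) = 3.496508
C = 2.397895 / 3.496508 = 0.69

0.69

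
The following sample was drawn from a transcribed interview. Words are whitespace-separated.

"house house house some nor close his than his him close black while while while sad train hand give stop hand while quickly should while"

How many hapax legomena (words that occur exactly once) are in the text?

11

Frequencies: while:5, house:3, close:2, his:2, hand:2, some:1, nor:1, than:1, him:1, black:1, sad:1, train:1, give:1, stop:1, quickly:1, should:1
Hapax (freq=1): black, give, him, nor, quickly, sad, should, some, stop, than, train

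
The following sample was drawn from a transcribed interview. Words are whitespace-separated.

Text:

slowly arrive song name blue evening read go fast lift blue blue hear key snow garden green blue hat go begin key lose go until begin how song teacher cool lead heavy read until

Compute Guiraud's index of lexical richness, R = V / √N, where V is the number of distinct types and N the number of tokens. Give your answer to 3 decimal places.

N = 34, V = 24.
√N = 5.830952
R = 24 / 5.830952 = 4.116

4.116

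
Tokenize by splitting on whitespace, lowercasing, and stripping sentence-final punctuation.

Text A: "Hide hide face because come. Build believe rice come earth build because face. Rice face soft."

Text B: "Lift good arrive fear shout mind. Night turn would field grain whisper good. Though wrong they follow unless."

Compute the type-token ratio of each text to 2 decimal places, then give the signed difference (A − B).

TTR(A) = 9/16 = 0.56
TTR(B) = 17/18 = 0.94
Difference = 0.56 − 0.94 = -0.38

-0.38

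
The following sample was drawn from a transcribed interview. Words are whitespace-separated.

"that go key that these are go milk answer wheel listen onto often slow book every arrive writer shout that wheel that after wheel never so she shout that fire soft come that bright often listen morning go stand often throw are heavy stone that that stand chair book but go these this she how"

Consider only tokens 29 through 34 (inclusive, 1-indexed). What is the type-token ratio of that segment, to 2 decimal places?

0.83

Segment tokens 29–34: that, fire, soft, come, that, bright
Segment N = 6, segment V = 5.
TTR = 5 / 6 = 0.83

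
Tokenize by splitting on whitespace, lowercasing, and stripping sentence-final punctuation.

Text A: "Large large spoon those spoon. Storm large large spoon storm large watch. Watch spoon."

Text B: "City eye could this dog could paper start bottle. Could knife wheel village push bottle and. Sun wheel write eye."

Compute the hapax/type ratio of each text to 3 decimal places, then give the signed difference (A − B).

-0.533

A: hapax=1, V=5, ratio=0.200
B: hapax=11, V=15, ratio=0.733
Difference = 0.200 − 0.733 = -0.533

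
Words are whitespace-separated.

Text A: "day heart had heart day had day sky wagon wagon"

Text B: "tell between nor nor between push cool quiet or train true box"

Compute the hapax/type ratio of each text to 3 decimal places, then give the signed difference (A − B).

A: hapax=1, V=5, ratio=0.200
B: hapax=8, V=10, ratio=0.800
Difference = 0.200 − 0.800 = -0.600

-0.600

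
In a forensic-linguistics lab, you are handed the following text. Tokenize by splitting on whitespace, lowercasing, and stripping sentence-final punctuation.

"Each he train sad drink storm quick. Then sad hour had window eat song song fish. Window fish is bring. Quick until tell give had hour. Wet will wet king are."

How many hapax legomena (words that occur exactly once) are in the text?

Frequencies: sad:2, quick:2, hour:2, had:2, window:2, song:2, fish:2, wet:2, each:1, he:1, train:1, drink:1, storm:1, then:1, eat:1, is:1, bring:1, until:1, tell:1, give:1, … (3 more, each freq 1)
Hapax (freq=1): are, bring, drink, each, eat, give, he, is, king, storm, tell, then, train, until, will

15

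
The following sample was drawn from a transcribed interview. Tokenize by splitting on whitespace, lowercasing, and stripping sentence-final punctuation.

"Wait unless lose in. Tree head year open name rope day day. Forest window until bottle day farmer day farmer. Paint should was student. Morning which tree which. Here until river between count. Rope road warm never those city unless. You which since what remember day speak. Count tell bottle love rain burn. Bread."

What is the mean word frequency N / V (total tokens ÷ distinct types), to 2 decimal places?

1.32

N = 54 tokens, V = 41 types.
Mean frequency = N / V = 54 / 41 = 1.32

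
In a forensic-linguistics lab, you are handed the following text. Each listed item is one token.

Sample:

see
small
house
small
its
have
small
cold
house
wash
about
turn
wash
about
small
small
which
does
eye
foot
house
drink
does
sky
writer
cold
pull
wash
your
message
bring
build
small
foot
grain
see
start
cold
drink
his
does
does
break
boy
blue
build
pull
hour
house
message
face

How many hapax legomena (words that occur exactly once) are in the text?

Frequencies: small:6, house:4, does:4, cold:3, wash:3, see:2, about:2, foot:2, drink:2, pull:2, message:2, build:2, its:1, have:1, turn:1, which:1, eye:1, sky:1, writer:1, your:1, … (9 more, each freq 1)
Hapax (freq=1): blue, boy, break, bring, eye, face, grain, have, his, hour, its, sky, start, turn, which, writer, your

17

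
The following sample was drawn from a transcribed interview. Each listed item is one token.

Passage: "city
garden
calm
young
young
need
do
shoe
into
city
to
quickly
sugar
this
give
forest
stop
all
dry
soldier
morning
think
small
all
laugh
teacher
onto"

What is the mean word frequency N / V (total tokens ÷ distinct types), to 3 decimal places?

1.125

N = 27 tokens, V = 24 types.
Mean frequency = N / V = 27 / 24 = 1.125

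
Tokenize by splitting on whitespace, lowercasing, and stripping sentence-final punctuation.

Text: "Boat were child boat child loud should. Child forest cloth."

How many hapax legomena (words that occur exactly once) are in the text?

5

Frequencies: child:3, boat:2, were:1, loud:1, should:1, forest:1, cloth:1
Hapax (freq=1): cloth, forest, loud, should, were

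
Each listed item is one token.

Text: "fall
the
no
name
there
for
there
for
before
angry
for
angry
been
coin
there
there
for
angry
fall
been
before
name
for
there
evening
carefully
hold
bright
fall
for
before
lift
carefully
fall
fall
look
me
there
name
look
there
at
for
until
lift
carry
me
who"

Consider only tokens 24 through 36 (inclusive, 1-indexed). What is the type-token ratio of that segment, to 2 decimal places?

0.77

Segment tokens 24–36: there, evening, carefully, hold, bright, fall, for, before, lift, carefully, fall, fall, look
Segment N = 13, segment V = 10.
TTR = 10 / 13 = 0.77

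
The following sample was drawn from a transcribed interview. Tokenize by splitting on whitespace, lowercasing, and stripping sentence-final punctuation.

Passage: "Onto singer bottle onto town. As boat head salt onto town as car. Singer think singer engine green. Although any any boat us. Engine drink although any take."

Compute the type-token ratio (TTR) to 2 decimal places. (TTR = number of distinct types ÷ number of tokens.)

N = 28 tokens, V = 17 types.
TTR = V / N = 17 / 28 = 0.61

0.61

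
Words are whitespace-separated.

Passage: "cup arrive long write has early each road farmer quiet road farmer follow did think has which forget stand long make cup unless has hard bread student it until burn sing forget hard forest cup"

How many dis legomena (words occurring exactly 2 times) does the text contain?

5

Frequencies: cup:3, has:3, long:2, road:2, farmer:2, forget:2, hard:2, arrive:1, write:1, early:1, each:1, quiet:1, follow:1, did:1, think:1, which:1, stand:1, make:1, unless:1, bread:1, … (6 more, each freq 1)
Words with frequency 2: farmer, forget, hard, long, road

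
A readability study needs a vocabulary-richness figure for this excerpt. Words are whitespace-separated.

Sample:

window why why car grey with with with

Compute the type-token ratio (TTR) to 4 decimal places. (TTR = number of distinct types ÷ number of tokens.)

N = 8 tokens, V = 5 types.
TTR = V / N = 5 / 8 = 0.6250

0.6250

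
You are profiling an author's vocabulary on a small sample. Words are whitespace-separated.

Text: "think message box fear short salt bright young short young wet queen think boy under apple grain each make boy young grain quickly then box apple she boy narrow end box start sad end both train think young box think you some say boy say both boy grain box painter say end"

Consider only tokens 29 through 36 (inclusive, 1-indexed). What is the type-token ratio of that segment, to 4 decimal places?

0.8750

Segment tokens 29–36: narrow, end, box, start, sad, end, both, train
Segment N = 8, segment V = 7.
TTR = 7 / 8 = 0.8750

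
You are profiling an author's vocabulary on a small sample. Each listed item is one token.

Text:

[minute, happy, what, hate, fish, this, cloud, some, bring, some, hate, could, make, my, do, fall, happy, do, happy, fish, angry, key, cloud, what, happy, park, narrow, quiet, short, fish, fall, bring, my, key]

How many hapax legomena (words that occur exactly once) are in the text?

9

Frequencies: happy:4, fish:3, what:2, hate:2, cloud:2, some:2, bring:2, my:2, do:2, fall:2, key:2, minute:1, this:1, could:1, make:1, angry:1, park:1, narrow:1, quiet:1, short:1
Hapax (freq=1): angry, could, make, minute, narrow, park, quiet, short, this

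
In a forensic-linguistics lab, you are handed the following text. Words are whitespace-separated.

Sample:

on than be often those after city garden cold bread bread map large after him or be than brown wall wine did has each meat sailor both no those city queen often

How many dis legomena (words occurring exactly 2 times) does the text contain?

Frequencies: than:2, be:2, often:2, those:2, after:2, city:2, bread:2, on:1, garden:1, cold:1, map:1, large:1, him:1, or:1, brown:1, wall:1, wine:1, did:1, has:1, each:1, … (5 more, each freq 1)
Words with frequency 2: after, be, bread, city, often, than, those

7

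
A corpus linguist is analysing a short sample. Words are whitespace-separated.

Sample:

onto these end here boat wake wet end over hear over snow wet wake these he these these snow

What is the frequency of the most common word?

4

Frequencies: these:4, end:2, wake:2, wet:2, over:2, snow:2, onto:1, here:1, boat:1, hear:1, he:1
Most common: 'these' with frequency 4.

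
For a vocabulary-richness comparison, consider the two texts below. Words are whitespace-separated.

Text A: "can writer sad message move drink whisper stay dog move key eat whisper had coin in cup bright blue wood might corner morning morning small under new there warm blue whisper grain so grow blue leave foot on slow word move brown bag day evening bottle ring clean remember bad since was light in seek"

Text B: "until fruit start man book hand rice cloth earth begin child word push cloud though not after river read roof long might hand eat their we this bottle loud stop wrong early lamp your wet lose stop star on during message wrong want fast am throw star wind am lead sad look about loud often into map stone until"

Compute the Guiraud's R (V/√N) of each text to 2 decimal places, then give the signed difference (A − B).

A: V=47, N=55, R=6.34
B: V=52, N=59, R=6.77
Difference = 6.34 − 6.77 = -0.43

-0.43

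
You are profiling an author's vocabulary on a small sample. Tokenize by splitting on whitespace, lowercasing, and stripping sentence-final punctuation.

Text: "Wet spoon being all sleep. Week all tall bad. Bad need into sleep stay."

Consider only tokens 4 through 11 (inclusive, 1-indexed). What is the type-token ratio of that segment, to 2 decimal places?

Segment tokens 4–11: all, sleep, week, all, tall, bad, bad, need
Segment N = 8, segment V = 6.
TTR = 6 / 8 = 0.75

0.75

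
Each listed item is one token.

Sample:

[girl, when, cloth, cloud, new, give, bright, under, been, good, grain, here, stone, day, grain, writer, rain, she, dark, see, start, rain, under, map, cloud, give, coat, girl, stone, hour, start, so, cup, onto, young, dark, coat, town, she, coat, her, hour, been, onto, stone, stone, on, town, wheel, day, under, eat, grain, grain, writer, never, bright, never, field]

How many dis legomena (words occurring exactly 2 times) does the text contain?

Frequencies: grain:4, stone:4, under:3, coat:3, girl:2, cloud:2, give:2, bright:2, been:2, day:2, writer:2, rain:2, she:2, dark:2, start:2, hour:2, onto:2, town:2, never:2, when:1, … (14 more, each freq 1)
Words with frequency 2: been, bright, cloud, dark, day, girl, give, hour, never, onto, rain, she, start, town, writer

15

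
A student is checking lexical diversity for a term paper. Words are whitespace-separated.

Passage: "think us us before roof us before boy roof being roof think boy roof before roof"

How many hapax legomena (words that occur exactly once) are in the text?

1

Frequencies: roof:5, us:3, before:3, think:2, boy:2, being:1
Hapax (freq=1): being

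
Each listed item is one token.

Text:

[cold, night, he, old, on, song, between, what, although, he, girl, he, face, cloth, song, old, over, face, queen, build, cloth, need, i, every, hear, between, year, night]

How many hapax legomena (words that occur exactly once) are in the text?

Frequencies: he:3, night:2, old:2, song:2, between:2, face:2, cloth:2, cold:1, on:1, what:1, although:1, girl:1, over:1, queen:1, build:1, need:1, i:1, every:1, hear:1, year:1
Hapax (freq=1): although, build, cold, every, girl, hear, i, need, on, over, queen, what, year

13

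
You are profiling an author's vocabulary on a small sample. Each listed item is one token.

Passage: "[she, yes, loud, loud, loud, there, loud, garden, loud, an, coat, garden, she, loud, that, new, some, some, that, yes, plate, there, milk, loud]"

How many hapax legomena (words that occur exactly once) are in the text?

Frequencies: loud:7, she:2, yes:2, there:2, garden:2, that:2, some:2, an:1, coat:1, new:1, plate:1, milk:1
Hapax (freq=1): an, coat, milk, new, plate

5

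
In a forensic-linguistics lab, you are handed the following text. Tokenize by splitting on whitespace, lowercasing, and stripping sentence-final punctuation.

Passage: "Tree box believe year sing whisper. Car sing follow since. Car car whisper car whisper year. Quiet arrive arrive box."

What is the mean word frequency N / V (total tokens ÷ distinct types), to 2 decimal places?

1.82

N = 20 tokens, V = 11 types.
Mean frequency = N / V = 20 / 11 = 1.82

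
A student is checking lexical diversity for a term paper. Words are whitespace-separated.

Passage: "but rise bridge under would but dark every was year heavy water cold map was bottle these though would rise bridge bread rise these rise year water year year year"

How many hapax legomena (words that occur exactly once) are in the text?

9

Frequencies: year:5, rise:4, but:2, bridge:2, would:2, was:2, water:2, these:2, under:1, dark:1, every:1, heavy:1, cold:1, map:1, bottle:1, though:1, bread:1
Hapax (freq=1): bottle, bread, cold, dark, every, heavy, map, though, under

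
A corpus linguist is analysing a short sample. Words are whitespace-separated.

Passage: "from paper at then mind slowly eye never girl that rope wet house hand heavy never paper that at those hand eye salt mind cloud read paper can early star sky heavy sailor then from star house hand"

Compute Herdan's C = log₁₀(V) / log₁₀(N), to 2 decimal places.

0.87

N = 38, V = 24.
log₁₀(V) = 1.380211, log₁₀(N) = 1.579784
C = 1.380211 / 1.579784 = 0.87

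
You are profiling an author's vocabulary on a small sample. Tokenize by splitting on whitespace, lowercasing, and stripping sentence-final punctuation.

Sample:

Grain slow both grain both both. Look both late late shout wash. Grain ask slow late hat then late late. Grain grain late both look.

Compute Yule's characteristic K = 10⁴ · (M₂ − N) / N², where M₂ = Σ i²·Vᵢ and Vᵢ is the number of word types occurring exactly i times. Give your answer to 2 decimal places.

Frequencies: late:6, grain:5, both:5, slow:2, look:2, shout:1, wash:1, ask:1, hat:1, then:1
N = 25. Frequency spectrum: V_1=5, V_2=2, V_5=2, V_6=1
M₂ = 1²·5 + 2²·2 + 5²·2 + 6²·1 = 99
K = 10000 × (99 − 25) / 25² = 1184.00

1184.00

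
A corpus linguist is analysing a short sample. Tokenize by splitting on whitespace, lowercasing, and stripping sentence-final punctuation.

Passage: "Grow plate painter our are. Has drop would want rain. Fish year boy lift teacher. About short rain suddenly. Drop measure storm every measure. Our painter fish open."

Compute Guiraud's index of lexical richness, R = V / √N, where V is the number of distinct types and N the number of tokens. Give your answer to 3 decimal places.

4.158

N = 28, V = 22.
√N = 5.291503
R = 22 / 5.291503 = 4.158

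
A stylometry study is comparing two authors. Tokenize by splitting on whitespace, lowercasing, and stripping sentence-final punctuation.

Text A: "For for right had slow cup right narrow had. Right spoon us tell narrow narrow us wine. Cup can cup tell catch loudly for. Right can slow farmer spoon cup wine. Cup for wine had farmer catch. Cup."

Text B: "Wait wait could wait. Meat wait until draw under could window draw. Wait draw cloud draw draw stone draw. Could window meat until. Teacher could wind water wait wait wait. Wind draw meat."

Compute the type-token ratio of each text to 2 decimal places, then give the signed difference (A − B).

0.01

TTR(A) = 14/38 = 0.37
TTR(B) = 12/33 = 0.36
Difference = 0.37 − 0.36 = 0.01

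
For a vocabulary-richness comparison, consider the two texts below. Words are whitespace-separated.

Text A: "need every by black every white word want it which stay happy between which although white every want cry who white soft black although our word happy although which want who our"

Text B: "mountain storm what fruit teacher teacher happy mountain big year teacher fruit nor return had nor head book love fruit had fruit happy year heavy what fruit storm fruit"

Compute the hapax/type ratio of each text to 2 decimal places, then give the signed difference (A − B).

0.01

A: hapax=7, V=17, ratio=0.41
B: hapax=6, V=15, ratio=0.40
Difference = 0.41 − 0.40 = 0.01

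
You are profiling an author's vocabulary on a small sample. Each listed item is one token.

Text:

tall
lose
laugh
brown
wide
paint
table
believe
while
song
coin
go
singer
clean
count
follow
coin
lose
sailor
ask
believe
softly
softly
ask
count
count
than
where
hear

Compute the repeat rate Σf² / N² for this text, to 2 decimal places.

0.05

Frequencies: count:3, lose:2, believe:2, coin:2, ask:2, softly:2, tall:1, laugh:1, brown:1, wide:1, paint:1, table:1, while:1, song:1, go:1, singer:1, clean:1, follow:1, sailor:1, than:1, … (2 more, each freq 1)
Σf² = 45; N² = 841
Repeat rate = 45 / 841 = 0.05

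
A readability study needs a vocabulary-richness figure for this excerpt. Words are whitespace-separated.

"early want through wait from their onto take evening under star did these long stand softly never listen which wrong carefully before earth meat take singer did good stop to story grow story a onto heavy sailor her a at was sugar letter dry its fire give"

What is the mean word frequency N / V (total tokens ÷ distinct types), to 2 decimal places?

N = 47 tokens, V = 42 types.
Mean frequency = N / V = 47 / 42 = 1.12

1.12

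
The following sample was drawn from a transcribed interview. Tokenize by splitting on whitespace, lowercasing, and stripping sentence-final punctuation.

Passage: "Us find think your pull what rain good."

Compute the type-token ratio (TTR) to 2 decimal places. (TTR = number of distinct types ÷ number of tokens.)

1.00

N = 8 tokens, V = 8 types.
TTR = V / N = 8 / 8 = 1.00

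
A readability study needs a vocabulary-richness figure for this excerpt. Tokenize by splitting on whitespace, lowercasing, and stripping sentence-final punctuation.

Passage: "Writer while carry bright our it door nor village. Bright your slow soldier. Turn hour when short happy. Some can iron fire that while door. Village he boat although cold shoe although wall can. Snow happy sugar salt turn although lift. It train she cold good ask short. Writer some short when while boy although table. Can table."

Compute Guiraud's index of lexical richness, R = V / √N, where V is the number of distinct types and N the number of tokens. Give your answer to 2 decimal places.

N = 58, V = 38.
√N = 7.615773
R = 38 / 7.615773 = 4.99

4.99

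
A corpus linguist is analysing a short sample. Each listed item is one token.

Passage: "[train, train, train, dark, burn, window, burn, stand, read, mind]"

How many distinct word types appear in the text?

Distinct types: {burn, dark, mind, read, stand, train, window}
V = 7

7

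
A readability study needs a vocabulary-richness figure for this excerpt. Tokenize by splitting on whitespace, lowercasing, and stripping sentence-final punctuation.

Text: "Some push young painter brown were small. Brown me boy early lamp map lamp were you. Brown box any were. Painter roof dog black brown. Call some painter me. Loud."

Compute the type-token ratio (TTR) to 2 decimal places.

0.67

N = 30 tokens, V = 20 types.
TTR = V / N = 20 / 30 = 0.67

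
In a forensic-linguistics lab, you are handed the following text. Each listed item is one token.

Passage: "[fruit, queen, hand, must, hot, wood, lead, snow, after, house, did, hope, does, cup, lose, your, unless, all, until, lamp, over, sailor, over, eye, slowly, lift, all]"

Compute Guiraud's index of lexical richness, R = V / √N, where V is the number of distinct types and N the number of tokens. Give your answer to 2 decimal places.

N = 27, V = 25.
√N = 5.196152
R = 25 / 5.196152 = 4.81

4.81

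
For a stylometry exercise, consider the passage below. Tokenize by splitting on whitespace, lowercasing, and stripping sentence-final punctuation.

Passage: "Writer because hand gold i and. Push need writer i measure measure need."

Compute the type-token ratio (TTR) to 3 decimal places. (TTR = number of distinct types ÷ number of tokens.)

0.692

N = 13 tokens, V = 9 types.
TTR = V / N = 9 / 13 = 0.692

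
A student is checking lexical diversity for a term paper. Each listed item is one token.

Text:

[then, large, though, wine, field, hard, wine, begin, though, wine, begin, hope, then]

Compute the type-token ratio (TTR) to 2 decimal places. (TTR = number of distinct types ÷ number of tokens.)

0.62

N = 13 tokens, V = 8 types.
TTR = V / N = 8 / 13 = 0.62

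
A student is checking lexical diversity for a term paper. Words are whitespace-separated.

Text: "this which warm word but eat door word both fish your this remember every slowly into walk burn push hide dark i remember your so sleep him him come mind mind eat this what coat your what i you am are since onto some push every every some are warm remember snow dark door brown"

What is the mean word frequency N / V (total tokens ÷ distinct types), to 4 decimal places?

N = 55 tokens, V = 35 types.
Mean frequency = N / V = 55 / 35 = 1.5714

1.5714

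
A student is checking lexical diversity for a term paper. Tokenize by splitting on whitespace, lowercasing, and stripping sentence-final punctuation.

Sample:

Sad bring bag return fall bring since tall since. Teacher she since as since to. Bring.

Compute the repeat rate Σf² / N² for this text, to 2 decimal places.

0.13

Frequencies: since:4, bring:3, sad:1, bag:1, return:1, fall:1, tall:1, teacher:1, she:1, as:1, to:1
Σf² = 34; N² = 256
Repeat rate = 34 / 256 = 0.13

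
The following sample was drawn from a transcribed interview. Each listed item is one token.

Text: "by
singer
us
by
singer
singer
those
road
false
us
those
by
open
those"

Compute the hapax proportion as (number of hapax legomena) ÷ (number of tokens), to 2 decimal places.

0.21

Frequencies: by:3, singer:3, those:3, us:2, road:1, false:1, open:1
Hapax count = 3; token count = 14.
Ratio = 3 / 14 = 0.21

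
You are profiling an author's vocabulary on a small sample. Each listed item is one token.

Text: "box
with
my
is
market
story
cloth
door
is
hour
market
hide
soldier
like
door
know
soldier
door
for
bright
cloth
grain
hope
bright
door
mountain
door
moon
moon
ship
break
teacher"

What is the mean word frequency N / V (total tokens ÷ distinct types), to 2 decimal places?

N = 32 tokens, V = 22 types.
Mean frequency = N / V = 32 / 22 = 1.45

1.45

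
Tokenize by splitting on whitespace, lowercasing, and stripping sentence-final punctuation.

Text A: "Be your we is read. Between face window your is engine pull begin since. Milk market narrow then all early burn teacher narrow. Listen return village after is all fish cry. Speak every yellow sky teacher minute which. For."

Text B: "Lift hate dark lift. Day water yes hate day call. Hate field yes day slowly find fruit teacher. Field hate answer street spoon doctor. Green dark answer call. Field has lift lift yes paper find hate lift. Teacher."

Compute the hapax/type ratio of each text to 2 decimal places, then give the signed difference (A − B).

A: hapax=28, V=33, ratio=0.85
B: hapax=9, V=19, ratio=0.47
Difference = 0.85 − 0.47 = 0.38

0.38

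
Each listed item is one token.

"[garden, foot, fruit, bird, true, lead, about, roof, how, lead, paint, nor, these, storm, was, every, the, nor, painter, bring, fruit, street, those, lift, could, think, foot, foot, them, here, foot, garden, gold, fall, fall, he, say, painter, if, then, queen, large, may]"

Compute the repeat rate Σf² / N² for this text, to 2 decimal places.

Frequencies: foot:4, garden:2, fruit:2, lead:2, nor:2, painter:2, fall:2, bird:1, true:1, about:1, roof:1, how:1, paint:1, these:1, storm:1, was:1, every:1, the:1, bring:1, street:1, … (14 more, each freq 1)
Σf² = 67; N² = 1849
Repeat rate = 67 / 1849 = 0.04

0.04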